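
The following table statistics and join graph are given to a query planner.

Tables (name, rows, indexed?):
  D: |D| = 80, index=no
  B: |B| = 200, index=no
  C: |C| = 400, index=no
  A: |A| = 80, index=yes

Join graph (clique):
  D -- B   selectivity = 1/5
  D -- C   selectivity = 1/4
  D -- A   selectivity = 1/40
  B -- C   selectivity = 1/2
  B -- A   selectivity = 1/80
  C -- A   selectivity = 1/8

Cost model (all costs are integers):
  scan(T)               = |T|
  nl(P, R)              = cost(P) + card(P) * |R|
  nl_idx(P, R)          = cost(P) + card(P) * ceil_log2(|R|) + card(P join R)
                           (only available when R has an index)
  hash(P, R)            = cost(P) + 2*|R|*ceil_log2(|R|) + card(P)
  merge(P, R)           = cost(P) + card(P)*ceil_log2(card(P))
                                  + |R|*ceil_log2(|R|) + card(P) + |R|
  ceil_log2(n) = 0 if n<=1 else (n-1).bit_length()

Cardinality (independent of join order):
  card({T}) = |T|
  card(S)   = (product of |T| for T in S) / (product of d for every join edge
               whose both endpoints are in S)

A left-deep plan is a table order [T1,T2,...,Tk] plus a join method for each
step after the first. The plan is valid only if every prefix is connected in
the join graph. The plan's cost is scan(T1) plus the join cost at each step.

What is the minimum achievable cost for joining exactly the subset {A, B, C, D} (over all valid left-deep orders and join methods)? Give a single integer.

Selinger DP over subsets of {A,B,C,D}:
  {D}: scan cost=80, card=80
  {B}: scan cost=200, card=200
  {C}: scan cost=400, card=400
  {A}: scan cost=80, card=80
  {BD}: card=3200; try (D,hash)→1520, (B,merge)→2520, (D,merge)→2640, (B,hash)→3360, (B,nl)→16080, (D,nl)→16200; best=1520 via (D,hash)
  {CD}: card=8000; try (D,hash)→1920, (C,merge)→4720, (D,merge)→5040, (C,hash)→7360, (C,nl)→32080, (D,nl)→32400; best=1920 via (D,hash)
  {AD}: card=160; try (A,nl_idx)→800, (D,hash)→1280, (A,hash)→1280, (D,merge)→1360, (A,merge)→1360, (D,nl)→6480 …(+1); best=800 via (A,nl_idx)
  {BC}: card=40000; try (B,hash)→4000, (C,merge)→6000, (B,merge)→6200, (C,hash)→7600, (C,nl)→80200, (B,nl)→80400; best=4000 via (B,hash)
  {AB}: card=200; try (A,hash)→1520, (A,nl_idx)→1800, (B,merge)→2520, (A,merge)→2640, (B,hash)→3360, (B,nl)→16080 …(+1); best=1520 via (A,hash)
  {AC}: card=4000; try (A,hash)→1920, (C,merge)→4720, (A,merge)→5040, (A,nl_idx)→7200, (C,hash)→7360, (C,nl)→32080 …(+1); best=1920 via (A,hash)
  {BCD}: card=160000; try (C,hash)→11920, (B,hash)→13120, (D,hash)→45120, (C,merge)→47120, (B,merge)→115720, (D,merge)→684640 …(+3); best=11920 via (C,hash)
  {ABD}: card=80; try (D,hash)→2840, (D,merge)→3960, (B,merge)→4040, (B,hash)→4160, (A,hash)→5840, (D,nl)→17520 …(+4); best=2840 via (D,hash)
  {ACD}: card=2000; try (C,merge)→6240, (D,hash)→7040, (C,hash)→8160, (A,hash)→11040, (D,merge)→54560, (A,nl_idx)→59920 …(+4); best=6240 via (C,merge)
  {ABC}: card=5000; try (C,merge)→7320, (C,hash)→8920, (B,hash)→9120, (A,hash)→45120, (B,merge)→55720, (C,nl)→81520 …(+4); best=7320 via (C,merge)
  {ABCD}: card=500; try (C,merge)→7480, (C,hash)→10120, (B,hash)→11440, (D,hash)→13440, (B,merge)→32040, (C,nl)→34840 …(+7); best=7480 via (C,merge)

7480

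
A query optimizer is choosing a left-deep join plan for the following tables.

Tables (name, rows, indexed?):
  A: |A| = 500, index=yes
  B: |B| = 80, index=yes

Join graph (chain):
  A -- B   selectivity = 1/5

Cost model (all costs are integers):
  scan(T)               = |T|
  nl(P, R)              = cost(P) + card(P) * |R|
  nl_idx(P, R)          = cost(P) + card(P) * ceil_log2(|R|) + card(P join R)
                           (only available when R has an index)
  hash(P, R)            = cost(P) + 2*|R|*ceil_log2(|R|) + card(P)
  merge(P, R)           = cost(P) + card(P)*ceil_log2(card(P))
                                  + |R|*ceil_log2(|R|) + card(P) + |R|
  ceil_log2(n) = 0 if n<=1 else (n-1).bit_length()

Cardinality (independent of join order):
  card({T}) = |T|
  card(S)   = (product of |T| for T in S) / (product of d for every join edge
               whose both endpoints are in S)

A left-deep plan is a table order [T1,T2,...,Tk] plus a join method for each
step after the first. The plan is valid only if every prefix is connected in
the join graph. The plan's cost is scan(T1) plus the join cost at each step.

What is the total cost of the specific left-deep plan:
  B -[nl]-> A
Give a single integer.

step 1: scan B: cost=80, card=80
step 2: join A via nl
    card(P join A) = 80*500/(5) = 8000
    cost = 80 + 80*500 = 40080

40080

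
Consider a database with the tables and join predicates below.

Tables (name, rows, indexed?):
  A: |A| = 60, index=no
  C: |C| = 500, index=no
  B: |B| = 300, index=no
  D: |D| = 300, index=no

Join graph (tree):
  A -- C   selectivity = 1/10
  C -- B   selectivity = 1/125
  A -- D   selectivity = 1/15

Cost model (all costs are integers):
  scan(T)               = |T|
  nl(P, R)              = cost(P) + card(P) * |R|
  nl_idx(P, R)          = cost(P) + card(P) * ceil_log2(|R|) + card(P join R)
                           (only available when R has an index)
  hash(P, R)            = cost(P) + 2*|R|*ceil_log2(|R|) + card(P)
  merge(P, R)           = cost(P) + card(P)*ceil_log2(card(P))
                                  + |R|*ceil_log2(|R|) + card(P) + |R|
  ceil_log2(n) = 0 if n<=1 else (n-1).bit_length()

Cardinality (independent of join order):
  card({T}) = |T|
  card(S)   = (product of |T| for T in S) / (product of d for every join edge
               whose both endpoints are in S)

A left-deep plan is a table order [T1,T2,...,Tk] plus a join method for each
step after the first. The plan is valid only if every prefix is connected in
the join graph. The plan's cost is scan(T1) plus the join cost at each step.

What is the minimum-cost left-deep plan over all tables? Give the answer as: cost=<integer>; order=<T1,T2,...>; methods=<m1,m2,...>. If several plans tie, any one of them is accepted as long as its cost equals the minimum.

Selinger DP (subsets sized 1..n):
  {A}: scan cost=60, card=60
  {C}: scan cost=500, card=500
  {B}: scan cost=300, card=300
  {D}: scan cost=300, card=300
  {AC}: card=3000; try (A,hash)→1720, (C,merge)→5480, (A,merge)→5920, (C,hash)→9120, (C,nl)→30060, (A,nl)→30500; best=1720 via (A,hash)
  {AD}: card=1200; try (A,hash)→1320, (D,merge)→3480, (A,merge)→3720, (D,hash)→5520, (D,nl)→18060, (A,nl)→18300; best=1320 via (A,hash)
  {BC}: card=1200; try (B,hash)→6400, (C,merge)→8300, (B,merge)→8500, (C,hash)→9600, (C,nl)→150300, (B,nl)→150500; best=6400 via (B,hash)
  {ABC}: card=7200; try (A,hash)→8320, (B,hash)→10120, (A,merge)→21220, (B,merge)→43720, (A,nl)→78400, (B,nl)→901720; best=8320 via (A,hash)
  {ACD}: card=60000; try (D,hash)→10120, (C,hash)→11520, (C,merge)→20720, (D,merge)→43720, (C,nl)→601320, (D,nl)→901720; best=10120 via (D,hash)
  {ABCD}: card=144000; try (D,hash)→20920, (B,hash)→75520, (D,merge)→112120, (B,merge)→1033120, (D,nl)→2168320, (B,nl)→18010120; best=20920 via (D,hash)

cost=20920; order=C,B,A,D; methods=hash,hash,hash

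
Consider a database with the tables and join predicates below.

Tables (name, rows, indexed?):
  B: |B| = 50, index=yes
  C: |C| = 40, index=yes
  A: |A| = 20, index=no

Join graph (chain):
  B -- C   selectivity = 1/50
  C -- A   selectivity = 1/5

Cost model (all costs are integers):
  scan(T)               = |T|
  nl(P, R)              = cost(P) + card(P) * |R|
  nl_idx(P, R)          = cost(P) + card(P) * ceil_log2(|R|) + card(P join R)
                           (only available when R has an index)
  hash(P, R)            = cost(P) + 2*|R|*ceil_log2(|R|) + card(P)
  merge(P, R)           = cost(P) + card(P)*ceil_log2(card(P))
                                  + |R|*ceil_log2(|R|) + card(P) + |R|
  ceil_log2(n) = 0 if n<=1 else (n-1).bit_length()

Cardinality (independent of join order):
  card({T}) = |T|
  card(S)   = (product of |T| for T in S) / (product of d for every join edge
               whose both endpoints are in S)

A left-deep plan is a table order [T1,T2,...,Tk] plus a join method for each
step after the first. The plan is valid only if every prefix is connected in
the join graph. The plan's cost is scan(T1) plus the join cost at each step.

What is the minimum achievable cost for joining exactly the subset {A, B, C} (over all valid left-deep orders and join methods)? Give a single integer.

560

Selinger DP over subsets of {A,B,C}:
  {B}: scan cost=50, card=50
  {C}: scan cost=40, card=40
  {A}: scan cost=20, card=20
  {BC}: card=40; try (B,nl_idx)→320, (C,nl_idx)→390, (C,hash)→580, (B,merge)→670, (C,merge)→680, (B,hash)→680 …(+2); best=320 via (B,nl_idx)
  {AC}: card=160; try (A,hash)→280, (C,nl_idx)→300, (C,merge)→420, (A,merge)→440, (C,hash)→520, (C,nl)→820 …(+1); best=280 via (A,hash)
  {ABC}: card=160; try (A,hash)→560, (A,merge)→720, (B,hash)→1040, (A,nl)→1120, (B,nl_idx)→1400, (B,merge)→2070 …(+1); best=560 via (A,hash)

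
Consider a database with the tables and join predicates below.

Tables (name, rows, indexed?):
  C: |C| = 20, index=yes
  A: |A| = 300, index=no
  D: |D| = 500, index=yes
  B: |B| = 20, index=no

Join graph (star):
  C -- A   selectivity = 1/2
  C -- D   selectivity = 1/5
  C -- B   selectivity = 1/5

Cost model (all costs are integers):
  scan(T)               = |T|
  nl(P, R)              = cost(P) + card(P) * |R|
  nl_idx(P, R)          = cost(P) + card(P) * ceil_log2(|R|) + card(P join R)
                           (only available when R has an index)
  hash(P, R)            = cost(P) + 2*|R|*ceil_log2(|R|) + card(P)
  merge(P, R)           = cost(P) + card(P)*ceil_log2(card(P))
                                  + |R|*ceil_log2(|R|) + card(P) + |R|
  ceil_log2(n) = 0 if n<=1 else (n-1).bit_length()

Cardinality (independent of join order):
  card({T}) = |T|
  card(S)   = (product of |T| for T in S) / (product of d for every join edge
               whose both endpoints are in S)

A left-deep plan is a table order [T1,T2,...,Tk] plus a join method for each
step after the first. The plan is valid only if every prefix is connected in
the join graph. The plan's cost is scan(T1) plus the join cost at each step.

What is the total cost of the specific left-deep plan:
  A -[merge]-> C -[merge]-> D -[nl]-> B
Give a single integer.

6047420

step 1: scan A: cost=300, card=300
step 2: join C via merge
    card(P join C) = 300*20/(2) = 3000
    cost = 300 + 300*9 + 20*5 + 300 + 20 = 3420
step 3: join D via merge
    card(P join D) = 3000*500/(5) = 300000
    cost = 3420 + 3000*12 + 500*9 + 3000 + 500 = 47420
step 4: join B via nl
    card(P join B) = 300000*20/(5) = 1200000
    cost = 47420 + 300000*20 = 6047420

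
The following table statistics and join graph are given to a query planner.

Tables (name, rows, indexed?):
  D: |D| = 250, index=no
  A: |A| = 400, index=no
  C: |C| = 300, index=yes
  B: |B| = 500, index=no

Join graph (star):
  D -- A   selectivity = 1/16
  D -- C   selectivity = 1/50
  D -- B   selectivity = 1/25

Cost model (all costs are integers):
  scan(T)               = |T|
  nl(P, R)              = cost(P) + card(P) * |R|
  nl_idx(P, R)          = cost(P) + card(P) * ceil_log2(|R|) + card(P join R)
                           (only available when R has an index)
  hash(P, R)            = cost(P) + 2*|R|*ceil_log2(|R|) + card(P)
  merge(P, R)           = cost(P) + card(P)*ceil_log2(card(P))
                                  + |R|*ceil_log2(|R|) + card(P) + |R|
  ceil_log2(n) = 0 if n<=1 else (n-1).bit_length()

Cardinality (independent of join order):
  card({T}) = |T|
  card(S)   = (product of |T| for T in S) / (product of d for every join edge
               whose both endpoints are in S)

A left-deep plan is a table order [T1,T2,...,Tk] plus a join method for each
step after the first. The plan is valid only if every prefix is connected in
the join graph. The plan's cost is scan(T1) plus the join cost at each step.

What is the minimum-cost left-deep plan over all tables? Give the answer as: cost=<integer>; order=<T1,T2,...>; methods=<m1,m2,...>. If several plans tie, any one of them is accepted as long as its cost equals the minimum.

Selinger DP (subsets sized 1..n):
  {D}: scan cost=250, card=250
  {A}: scan cost=400, card=400
  {C}: scan cost=300, card=300
  {B}: scan cost=500, card=500
  {AD}: card=6250; try (D,hash)→4800, (A,merge)→6500, (D,merge)→6650, (A,hash)→7700, (A,nl)→100250, (D,nl)→100400; best=4800 via (D,hash)
  {CD}: card=1500; try (C,nl_idx)→4000, (D,hash)→4600, (C,merge)→5500, (D,merge)→5550, (C,hash)→5900, (C,nl)→75250 …(+1); best=4000 via (C,nl_idx)
  {BD}: card=5000; try (D,hash)→5000, (B,merge)→7500, (D,merge)→7750, (B,hash)→9500, (B,nl)→125250, (D,nl)→125500; best=5000 via (D,hash)
  {ACD}: card=37500; try (A,hash)→12700, (C,hash)→16450, (A,merge)→26000, (C,merge)→95300, (C,nl_idx)→98550, (A,nl)→604000 …(+1); best=12700 via (A,hash)
  {ABD}: card=125000; try (A,hash)→17200, (B,hash)→20050, (A,merge)→79000, (B,merge)→97300, (A,nl)→2005000, (B,nl)→3129800; best=17200 via (A,hash)
  {BCD}: card=30000; try (B,hash)→14500, (C,hash)→15400, (B,merge)→27000, (C,merge)→78000, (C,nl_idx)→80000, (B,nl)→754000 …(+1); best=14500 via (B,hash)
  {ABCD}: card=750000; try (A,hash)→51700, (B,hash)→59200, (C,hash)→147600, (A,merge)→498500, (B,merge)→655200, (C,nl_idx)→1892200 …(+4); best=51700 via (A,hash)

cost=51700; order=D,C,B,A; methods=nl_idx,hash,hash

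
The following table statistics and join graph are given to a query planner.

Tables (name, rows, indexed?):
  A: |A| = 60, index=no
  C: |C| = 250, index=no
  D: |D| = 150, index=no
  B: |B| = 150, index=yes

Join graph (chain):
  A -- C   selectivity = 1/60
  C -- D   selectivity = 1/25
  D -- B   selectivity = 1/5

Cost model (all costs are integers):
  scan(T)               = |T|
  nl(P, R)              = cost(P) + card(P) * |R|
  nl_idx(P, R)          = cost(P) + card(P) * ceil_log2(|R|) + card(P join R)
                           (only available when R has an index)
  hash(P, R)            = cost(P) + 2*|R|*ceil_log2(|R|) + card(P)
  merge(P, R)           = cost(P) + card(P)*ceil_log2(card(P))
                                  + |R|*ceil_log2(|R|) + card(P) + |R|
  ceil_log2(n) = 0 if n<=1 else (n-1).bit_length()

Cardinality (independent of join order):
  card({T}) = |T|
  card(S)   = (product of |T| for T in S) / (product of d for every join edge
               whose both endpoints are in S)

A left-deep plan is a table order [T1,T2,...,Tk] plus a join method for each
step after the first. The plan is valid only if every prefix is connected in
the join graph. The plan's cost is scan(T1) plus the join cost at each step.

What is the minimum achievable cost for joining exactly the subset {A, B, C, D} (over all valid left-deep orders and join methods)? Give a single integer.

7770

Selinger DP over subsets of {A,B,C,D}:
  {A}: scan cost=60, card=60
  {C}: scan cost=250, card=250
  {D}: scan cost=150, card=150
  {B}: scan cost=150, card=150
  {AC}: card=250; try (A,hash)→1220, (C,merge)→2730, (A,merge)→2920, (C,hash)→4120, (C,nl)→15060, (A,nl)→15250; best=1220 via (A,hash)
  {CD}: card=1500; try (D,hash)→2900, (C,merge)→3750, (D,merge)→3850, (C,hash)→4300, (C,nl)→37650, (D,nl)→37750; best=2900 via (D,hash)
  {BD}: card=4500; try (D,hash)→2700, (B,hash)→2700, (D,merge)→2850, (B,merge)→2850, (B,nl_idx)→5850, (D,nl)→22650 …(+1); best=2700 via (D,hash)
  {ACD}: card=1500; try (D,hash)→3870, (D,merge)→4820, (A,hash)→5120, (A,merge)→21320, (D,nl)→38720, (A,nl)→92900; best=3870 via (D,hash)
  {BCD}: card=45000; try (B,hash)→6800, (C,hash)→11200, (B,merge)→22250, (B,nl_idx)→59900, (C,merge)→67950, (B,nl)→227900 …(+1); best=6800 via (B,hash)
  {ABCD}: card=45000; try (B,hash)→7770, (B,merge)→23220, (A,hash)→52520, (B,nl_idx)→60870, (B,nl)→228870, (A,merge)→772220 …(+1); best=7770 via (B,hash)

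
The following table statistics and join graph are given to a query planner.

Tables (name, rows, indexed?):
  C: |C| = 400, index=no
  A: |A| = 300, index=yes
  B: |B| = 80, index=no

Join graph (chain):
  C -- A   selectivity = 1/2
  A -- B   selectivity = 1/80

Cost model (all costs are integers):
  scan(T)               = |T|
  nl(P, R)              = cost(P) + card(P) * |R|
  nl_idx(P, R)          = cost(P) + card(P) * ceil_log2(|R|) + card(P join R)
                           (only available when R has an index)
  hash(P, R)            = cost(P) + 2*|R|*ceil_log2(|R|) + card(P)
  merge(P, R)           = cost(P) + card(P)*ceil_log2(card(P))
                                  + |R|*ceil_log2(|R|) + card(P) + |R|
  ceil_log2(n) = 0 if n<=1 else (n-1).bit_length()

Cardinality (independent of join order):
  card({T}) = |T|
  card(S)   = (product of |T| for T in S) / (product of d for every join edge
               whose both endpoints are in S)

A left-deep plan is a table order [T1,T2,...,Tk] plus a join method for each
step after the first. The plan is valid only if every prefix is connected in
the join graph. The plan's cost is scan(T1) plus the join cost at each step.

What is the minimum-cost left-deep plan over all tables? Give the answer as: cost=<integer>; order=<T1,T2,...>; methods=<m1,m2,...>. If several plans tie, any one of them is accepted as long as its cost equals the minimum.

cost=8100; order=B,A,C; methods=nl_idx,merge

Selinger DP (subsets sized 1..n):
  {C}: scan cost=400, card=400
  {A}: scan cost=300, card=300
  {B}: scan cost=80, card=80
  {AC}: card=60000; try (A,hash)→6200, (C,merge)→7300, (A,merge)→7400, (C,hash)→7800, (A,nl_idx)→64000, (C,nl)→120300 …(+1); best=6200 via (A,hash)
  {AB}: card=300; try (A,nl_idx)→1100, (B,hash)→1720, (A,merge)→3720, (B,merge)→3940, (A,hash)→5560, (A,nl)→24080 …(+1); best=1100 via (A,nl_idx)
  {ABC}: card=60000; try (C,merge)→8100, (C,hash)→8600, (B,hash)→67320, (C,nl)→121100, (B,merge)→1026840, (B,nl)→4806200; best=8100 via (C,merge)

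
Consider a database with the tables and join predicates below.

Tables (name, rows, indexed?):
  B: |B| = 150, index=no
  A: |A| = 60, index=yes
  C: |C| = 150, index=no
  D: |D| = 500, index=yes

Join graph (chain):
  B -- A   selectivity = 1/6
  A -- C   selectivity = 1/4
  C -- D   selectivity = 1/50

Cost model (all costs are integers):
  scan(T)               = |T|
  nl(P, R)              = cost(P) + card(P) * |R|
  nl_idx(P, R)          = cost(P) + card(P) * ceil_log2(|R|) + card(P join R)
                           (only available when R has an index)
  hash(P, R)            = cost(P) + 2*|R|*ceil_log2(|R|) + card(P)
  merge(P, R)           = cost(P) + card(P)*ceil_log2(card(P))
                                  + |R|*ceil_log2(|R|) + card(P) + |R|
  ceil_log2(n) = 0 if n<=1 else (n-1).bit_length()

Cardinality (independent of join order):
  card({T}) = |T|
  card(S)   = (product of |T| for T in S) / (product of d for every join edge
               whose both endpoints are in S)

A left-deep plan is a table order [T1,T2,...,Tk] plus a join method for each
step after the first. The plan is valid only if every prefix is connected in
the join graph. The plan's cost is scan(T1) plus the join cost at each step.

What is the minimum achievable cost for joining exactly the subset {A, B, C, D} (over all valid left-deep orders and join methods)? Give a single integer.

30120

Selinger DP over subsets of {A,B,C,D}:
  {B}: scan cost=150, card=150
  {A}: scan cost=60, card=60
  {C}: scan cost=150, card=150
  {D}: scan cost=500, card=500
  {AB}: card=1500; try (A,hash)→1020, (B,merge)→1830, (A,merge)→1920, (B,hash)→2520, (A,nl_idx)→2550, (B,nl)→9060 …(+1); best=1020 via (A,hash)
  {AC}: card=2250; try (A,hash)→1020, (C,merge)→1830, (A,merge)→1920, (C,hash)→2520, (A,nl_idx)→3300, (C,nl)→9060 …(+1); best=1020 via (A,hash)
  {CD}: card=1500; try (D,nl_idx)→3000, (C,hash)→3400, (D,merge)→6500, (C,merge)→6850, (D,hash)→9300, (D,nl)→75150 …(+1); best=3000 via (D,nl_idx)
  {ABC}: card=56250; try (C,hash)→4920, (B,hash)→5670, (C,merge)→20370, (B,merge)→31620, (C,nl)→226020, (B,nl)→338520; best=4920 via (C,hash)
  {ACD}: card=22500; try (A,hash)→5220, (D,hash)→12270, (A,merge)→21420, (A,nl_idx)→34500, (D,merge)→35270, (D,nl_idx)→43770 …(+2); best=5220 via (A,hash)
  {ABCD}: card=562500; try (B,hash)→30120, (D,hash)→70170, (B,merge)→366570, (D,merge)→966170, (D,nl_idx)→1073670, (B,nl)→3380220 …(+1); best=30120 via (B,hash)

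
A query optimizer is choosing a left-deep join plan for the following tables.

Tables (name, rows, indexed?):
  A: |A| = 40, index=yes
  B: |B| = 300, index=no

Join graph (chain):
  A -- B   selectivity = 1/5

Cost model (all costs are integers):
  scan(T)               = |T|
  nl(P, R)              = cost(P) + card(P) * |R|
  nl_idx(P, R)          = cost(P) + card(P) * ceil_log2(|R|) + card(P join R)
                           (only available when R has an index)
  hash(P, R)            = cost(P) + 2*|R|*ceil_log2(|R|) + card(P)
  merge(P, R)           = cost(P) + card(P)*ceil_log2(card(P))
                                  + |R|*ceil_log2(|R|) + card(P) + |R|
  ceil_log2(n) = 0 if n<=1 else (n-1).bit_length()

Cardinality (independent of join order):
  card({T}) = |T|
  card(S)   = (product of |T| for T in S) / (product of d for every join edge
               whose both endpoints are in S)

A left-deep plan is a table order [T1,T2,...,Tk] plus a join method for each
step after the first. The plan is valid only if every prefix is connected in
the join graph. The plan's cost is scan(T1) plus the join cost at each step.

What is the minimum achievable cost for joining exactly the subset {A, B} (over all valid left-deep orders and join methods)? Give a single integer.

Selinger DP over subsets of {A,B}:
  {A}: scan cost=40, card=40
  {B}: scan cost=300, card=300
  {AB}: card=2400; try (A,hash)→1080, (B,merge)→3320, (A,merge)→3580, (A,nl_idx)→4500, (B,hash)→5480, (B,nl)→12040 …(+1); best=1080 via (A,hash)

1080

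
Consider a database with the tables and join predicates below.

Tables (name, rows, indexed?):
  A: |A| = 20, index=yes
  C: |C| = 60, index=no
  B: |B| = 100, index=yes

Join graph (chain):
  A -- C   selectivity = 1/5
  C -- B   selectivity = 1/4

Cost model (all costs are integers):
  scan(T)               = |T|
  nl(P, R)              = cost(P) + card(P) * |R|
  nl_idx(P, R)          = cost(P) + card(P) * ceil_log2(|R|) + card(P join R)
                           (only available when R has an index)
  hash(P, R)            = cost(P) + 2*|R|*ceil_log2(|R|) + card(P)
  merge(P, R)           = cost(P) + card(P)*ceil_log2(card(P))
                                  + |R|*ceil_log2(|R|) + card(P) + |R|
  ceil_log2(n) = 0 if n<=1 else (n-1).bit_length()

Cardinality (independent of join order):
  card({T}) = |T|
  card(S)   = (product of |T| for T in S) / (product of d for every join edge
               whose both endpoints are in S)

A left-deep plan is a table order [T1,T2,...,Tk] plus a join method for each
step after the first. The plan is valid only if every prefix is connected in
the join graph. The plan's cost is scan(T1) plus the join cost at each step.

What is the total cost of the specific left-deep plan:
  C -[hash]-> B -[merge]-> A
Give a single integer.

step 1: scan C: cost=60, card=60
step 2: join B via hash
    card(P join B) = 60*100/(4) = 1500
    cost = 60 + 2*100*7 + 60 = 1520
step 3: join A via merge
    card(P join A) = 1500*20/(5) = 6000
    cost = 1520 + 1500*11 + 20*5 + 1500 + 20 = 19640

19640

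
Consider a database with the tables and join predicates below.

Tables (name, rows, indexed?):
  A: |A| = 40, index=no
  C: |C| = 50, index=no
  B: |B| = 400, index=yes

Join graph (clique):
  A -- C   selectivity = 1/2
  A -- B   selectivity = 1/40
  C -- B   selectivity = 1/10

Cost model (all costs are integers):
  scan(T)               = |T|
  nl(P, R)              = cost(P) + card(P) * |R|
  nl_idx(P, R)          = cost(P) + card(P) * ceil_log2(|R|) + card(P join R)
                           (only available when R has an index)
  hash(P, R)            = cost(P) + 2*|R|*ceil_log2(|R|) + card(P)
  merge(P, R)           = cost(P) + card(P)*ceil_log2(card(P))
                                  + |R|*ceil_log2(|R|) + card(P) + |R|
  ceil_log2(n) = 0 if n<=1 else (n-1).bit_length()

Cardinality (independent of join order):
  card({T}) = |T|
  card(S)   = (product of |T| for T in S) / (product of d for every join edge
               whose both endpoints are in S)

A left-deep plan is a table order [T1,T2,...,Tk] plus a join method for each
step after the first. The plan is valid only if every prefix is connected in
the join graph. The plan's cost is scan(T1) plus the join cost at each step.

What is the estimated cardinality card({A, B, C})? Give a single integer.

Tables in S: A(40), B(400), C(50)
Edges inside S: A-C(d=2), A-B(d=40), C-B(d=10)
numerator = 40 * 400 * 50 = 800000
denominator = 2 * 40 * 10 = 800
card(S) = 800000 / 800 = 1000

1000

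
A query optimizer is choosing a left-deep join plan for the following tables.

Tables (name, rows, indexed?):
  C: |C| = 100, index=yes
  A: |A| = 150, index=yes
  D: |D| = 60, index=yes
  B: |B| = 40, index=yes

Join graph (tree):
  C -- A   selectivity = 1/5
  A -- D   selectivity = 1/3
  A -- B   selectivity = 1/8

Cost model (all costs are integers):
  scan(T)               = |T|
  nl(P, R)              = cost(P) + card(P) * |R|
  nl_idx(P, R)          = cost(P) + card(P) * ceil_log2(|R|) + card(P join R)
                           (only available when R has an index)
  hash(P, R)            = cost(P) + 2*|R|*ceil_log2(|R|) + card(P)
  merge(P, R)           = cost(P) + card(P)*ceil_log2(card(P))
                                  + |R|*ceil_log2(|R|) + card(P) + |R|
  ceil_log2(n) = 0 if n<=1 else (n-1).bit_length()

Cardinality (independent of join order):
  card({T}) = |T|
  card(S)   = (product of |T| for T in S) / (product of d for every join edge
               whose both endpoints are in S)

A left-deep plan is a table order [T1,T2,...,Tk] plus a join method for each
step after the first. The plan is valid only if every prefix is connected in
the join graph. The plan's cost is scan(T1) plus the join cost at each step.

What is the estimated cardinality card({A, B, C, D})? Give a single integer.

Tables in S: A(150), B(40), C(100), D(60)
Edges inside S: C-A(d=5), A-D(d=3), A-B(d=8)
numerator = 150 * 40 * 100 * 60 = 36000000
denominator = 5 * 3 * 8 = 120
card(S) = 36000000 / 120 = 300000

300000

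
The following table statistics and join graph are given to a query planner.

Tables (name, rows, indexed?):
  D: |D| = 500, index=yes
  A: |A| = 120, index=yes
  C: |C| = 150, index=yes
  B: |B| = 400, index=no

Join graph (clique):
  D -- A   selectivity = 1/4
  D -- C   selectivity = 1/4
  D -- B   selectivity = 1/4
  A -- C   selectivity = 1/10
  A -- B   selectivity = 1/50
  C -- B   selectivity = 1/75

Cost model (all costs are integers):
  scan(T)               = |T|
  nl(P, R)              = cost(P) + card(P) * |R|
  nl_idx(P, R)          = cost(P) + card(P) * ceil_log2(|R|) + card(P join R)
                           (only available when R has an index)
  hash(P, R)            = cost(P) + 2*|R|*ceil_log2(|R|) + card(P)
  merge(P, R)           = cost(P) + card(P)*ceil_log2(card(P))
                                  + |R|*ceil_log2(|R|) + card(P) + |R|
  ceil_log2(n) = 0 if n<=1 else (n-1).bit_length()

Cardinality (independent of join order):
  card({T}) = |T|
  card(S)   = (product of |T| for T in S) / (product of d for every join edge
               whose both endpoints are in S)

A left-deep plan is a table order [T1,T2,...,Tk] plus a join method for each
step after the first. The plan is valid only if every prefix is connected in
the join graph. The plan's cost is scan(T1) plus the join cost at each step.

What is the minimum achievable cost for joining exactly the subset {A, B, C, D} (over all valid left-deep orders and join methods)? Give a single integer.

8908

Selinger DP over subsets of {A,B,C,D}:
  {D}: scan cost=500, card=500
  {A}: scan cost=120, card=120
  {C}: scan cost=150, card=150
  {B}: scan cost=400, card=400
  {AD}: card=15000; try (A,hash)→2680, (D,merge)→6080, (A,merge)→6460, (D,hash)→9240, (D,nl_idx)→16200, (A,nl_idx)→19000 …(+2); best=2680 via (A,hash)
  {CD}: card=18750; try (C,hash)→3400, (D,merge)→6500, (C,merge)→6850, (D,hash)→9300, (D,nl_idx)→20250, (C,nl_idx)→23250 …(+2); best=3400 via (C,hash)
  {BD}: card=50000; try (B,hash)→8200, (D,merge)→9400, (B,merge)→9500, (D,hash)→9800, (D,nl_idx)→54000, (D,nl)→200400 …(+1); best=8200 via (B,hash)
  {AC}: card=1800; try (A,hash)→1980, (C,merge)→2430, (A,merge)→2460, (C,hash)→2640, (C,nl_idx)→2880, (A,nl_idx)→3000 …(+2); best=1980 via (A,hash)
  {AB}: card=960; try (A,hash)→2480, (A,nl_idx)→4160, (B,merge)→5080, (A,merge)→5360, (B,hash)→7440, (B,nl)→48120 …(+1); best=2480 via (A,hash)
  {BC}: card=800; try (C,hash)→3200, (C,nl_idx)→4400, (B,merge)→5500, (C,merge)→5750, (B,hash)→7500, (B,nl)→60150 …(+1); best=3200 via (C,hash)
  {ACD}: card=56250; try (D,hash)→12780, (C,hash)→20080, (A,hash)→23830, (D,merge)→28580, (D,nl_idx)→74430, (C,nl_idx)→178930 …(+6); best=12780 via (D,hash)
  {ABD}: card=30000; try (D,hash)→12440, (D,merge)→18040, (B,hash)→24880, (D,nl_idx)→41120, (A,hash)→59880, (B,merge)→231680 …(+5); best=12440 via (D,hash)
  {BCD}: card=25000; try (D,hash)→13000, (D,merge)→17000, (B,hash)→29350, (D,nl_idx)→35400, (C,hash)→60600, (B,merge)→307400 …(+5); best=13000 via (D,hash)
  {ABC}: card=192; try (A,hash)→5680, (C,hash)→5840, (A,nl_idx)→8992, (C,nl_idx)→10352, (B,hash)→10980, (A,merge)→12960 …(+5); best=5680 via (A,hash)
  {ABCD}: card=1500; try (D,nl_idx)→8908, (D,merge)→12408, (D,hash)→14872, (A,hash)→39680, (C,hash)→44840, (B,hash)→76230 …(+9); best=8908 via (D,nl_idx)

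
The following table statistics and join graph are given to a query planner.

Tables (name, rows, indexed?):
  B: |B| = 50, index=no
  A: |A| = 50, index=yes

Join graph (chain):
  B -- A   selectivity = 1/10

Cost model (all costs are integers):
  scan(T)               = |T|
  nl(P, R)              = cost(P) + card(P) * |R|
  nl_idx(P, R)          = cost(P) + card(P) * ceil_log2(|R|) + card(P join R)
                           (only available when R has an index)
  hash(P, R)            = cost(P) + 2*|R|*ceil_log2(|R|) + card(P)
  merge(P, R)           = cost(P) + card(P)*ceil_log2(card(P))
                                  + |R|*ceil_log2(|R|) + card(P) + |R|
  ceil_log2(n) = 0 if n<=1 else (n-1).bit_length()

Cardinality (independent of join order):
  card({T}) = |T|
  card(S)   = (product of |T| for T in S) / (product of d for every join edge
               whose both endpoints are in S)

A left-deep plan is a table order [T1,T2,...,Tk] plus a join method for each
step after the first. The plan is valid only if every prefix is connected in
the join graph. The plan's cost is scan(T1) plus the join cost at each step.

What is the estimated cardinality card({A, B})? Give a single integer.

Tables in S: A(50), B(50)
Edges inside S: B-A(d=10)
numerator = 50 * 50 = 2500
denominator = 10 = 10
card(S) = 2500 / 10 = 250

250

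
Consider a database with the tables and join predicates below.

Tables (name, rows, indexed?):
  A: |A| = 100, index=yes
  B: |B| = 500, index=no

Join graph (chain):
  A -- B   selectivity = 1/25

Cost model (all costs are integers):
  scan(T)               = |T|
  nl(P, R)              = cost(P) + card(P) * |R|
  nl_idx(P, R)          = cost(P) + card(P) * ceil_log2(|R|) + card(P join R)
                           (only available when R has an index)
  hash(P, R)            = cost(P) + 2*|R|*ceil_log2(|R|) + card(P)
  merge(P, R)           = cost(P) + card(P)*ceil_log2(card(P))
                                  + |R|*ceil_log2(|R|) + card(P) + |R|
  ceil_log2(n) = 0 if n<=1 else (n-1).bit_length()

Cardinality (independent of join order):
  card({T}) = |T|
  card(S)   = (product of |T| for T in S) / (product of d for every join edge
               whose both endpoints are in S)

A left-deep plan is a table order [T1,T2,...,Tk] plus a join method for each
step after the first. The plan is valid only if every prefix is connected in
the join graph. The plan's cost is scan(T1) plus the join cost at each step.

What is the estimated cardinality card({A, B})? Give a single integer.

Tables in S: A(100), B(500)
Edges inside S: A-B(d=25)
numerator = 100 * 500 = 50000
denominator = 25 = 25
card(S) = 50000 / 25 = 2000

2000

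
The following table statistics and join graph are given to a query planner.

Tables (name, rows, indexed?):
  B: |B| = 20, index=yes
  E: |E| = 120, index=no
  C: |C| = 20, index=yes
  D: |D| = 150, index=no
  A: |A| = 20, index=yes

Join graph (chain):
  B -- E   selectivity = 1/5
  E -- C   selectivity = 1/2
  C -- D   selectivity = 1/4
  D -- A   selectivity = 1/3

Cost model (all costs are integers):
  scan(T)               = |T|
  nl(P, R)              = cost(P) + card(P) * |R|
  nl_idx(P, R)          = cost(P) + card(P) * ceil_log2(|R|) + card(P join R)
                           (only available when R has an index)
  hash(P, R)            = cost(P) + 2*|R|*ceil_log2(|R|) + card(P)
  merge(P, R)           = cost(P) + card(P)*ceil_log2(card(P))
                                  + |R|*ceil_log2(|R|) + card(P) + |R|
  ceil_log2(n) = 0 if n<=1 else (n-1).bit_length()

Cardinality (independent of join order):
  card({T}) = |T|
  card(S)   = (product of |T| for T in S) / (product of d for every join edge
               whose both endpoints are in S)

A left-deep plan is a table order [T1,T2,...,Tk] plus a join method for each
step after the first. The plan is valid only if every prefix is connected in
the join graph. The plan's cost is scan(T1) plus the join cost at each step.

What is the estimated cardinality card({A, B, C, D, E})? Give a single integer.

Tables in S: A(20), B(20), C(20), D(150), E(120)
Edges inside S: B-E(d=5), E-C(d=2), C-D(d=4), D-A(d=3)
numerator = 20 * 20 * 20 * 150 * 120 = 144000000
denominator = 5 * 2 * 4 * 3 = 120
card(S) = 144000000 / 120 = 1200000

1200000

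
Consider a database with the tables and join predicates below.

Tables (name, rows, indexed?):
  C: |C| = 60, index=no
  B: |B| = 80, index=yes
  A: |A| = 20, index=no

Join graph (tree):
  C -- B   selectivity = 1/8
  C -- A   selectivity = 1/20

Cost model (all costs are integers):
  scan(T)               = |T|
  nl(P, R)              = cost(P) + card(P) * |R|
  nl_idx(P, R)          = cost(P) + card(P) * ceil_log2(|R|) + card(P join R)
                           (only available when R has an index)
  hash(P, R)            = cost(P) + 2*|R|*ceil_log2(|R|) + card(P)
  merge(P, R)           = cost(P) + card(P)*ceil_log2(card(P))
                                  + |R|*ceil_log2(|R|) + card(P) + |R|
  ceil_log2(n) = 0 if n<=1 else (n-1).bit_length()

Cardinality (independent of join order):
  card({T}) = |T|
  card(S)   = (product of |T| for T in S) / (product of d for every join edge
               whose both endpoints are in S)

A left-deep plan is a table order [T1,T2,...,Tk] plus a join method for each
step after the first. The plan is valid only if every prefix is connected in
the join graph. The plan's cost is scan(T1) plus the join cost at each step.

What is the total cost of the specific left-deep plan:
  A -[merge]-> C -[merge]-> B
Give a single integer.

step 1: scan A: cost=20, card=20
step 2: join C via merge
    card(P join C) = 20*60/(20) = 60
    cost = 20 + 20*5 + 60*6 + 20 + 60 = 560
step 3: join B via merge
    card(P join B) = 60*80/(8) = 600
    cost = 560 + 60*6 + 80*7 + 60 + 80 = 1620

1620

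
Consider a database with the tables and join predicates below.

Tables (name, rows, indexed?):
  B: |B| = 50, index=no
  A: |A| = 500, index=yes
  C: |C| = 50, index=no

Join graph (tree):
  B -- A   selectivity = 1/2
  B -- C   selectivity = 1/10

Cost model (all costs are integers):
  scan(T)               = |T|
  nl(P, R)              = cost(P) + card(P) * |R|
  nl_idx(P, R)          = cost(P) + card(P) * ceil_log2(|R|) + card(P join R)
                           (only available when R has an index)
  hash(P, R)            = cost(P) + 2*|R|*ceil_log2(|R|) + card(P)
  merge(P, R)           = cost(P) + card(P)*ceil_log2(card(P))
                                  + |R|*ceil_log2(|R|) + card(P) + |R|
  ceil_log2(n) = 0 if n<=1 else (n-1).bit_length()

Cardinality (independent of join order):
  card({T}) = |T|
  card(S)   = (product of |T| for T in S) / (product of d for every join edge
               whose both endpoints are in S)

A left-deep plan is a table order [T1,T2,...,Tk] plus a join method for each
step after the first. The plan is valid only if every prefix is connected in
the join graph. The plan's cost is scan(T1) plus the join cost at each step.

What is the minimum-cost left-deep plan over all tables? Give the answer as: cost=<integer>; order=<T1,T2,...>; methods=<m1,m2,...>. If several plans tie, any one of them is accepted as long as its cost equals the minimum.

Selinger DP (subsets sized 1..n):
  {B}: scan cost=50, card=50
  {A}: scan cost=500, card=500
  {C}: scan cost=50, card=50
  {AB}: card=12500; try (B,hash)→1600, (A,merge)→5400, (B,merge)→5850, (A,hash)→9100, (A,nl_idx)→13000, (A,nl)→25050 …(+1); best=1600 via (B,hash)
  {BC}: card=250; try (C,hash)→700, (B,hash)→700, (C,merge)→750, (B,merge)→750, (C,nl)→2550, (B,nl)→2550; best=700 via (C,hash)
  {ABC}: card=62500; try (A,merge)→7950, (A,hash)→9950, (C,hash)→14700, (A,nl_idx)→65450, (A,nl)→125700, (C,merge)→189450 …(+1); best=7950 via (A,merge)

cost=7950; order=B,C,A; methods=hash,merge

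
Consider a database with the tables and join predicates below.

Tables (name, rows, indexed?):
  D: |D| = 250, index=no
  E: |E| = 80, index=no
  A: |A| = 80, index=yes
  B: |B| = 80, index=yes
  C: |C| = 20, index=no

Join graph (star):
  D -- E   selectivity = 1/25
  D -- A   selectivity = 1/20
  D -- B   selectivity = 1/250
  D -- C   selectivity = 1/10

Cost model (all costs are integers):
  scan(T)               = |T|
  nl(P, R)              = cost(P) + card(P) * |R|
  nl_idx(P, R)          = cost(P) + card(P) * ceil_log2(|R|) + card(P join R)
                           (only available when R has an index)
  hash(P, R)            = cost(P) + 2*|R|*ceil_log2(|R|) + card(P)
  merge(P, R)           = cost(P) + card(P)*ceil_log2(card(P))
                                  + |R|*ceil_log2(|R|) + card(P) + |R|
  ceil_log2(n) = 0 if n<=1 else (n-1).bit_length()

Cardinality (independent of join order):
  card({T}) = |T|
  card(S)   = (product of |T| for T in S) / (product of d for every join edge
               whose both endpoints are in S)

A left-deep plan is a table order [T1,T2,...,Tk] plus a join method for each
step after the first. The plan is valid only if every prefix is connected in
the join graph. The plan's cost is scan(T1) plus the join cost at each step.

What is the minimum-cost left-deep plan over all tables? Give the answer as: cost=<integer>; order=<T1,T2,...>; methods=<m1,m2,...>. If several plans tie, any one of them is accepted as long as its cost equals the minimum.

Selinger DP (subsets sized 1..n):
  {D}: scan cost=250, card=250
  {E}: scan cost=80, card=80
  {A}: scan cost=80, card=80
  {B}: scan cost=80, card=80
  {C}: scan cost=20, card=20
  {DE}: card=800; try (E,hash)→1620, (D,merge)→2970, (E,merge)→3140, (D,hash)→4160, (D,nl)→20080, (E,nl)→20250; best=1620 via (E,hash)
  {AD}: card=1000; try (A,hash)→1620, (D,merge)→2970, (A,nl_idx)→3000, (A,merge)→3140, (D,hash)→4160, (D,nl)→20080 …(+1); best=1620 via (A,hash)
  {BD}: card=80; try (B,hash)→1620, (B,nl_idx)→2080, (D,merge)→2970, (B,merge)→3140, (D,hash)→4160, (D,nl)→20080 …(+1); best=1620 via (B,hash)
  {CD}: card=500; try (C,hash)→700, (D,merge)→2390, (C,merge)→2620, (D,hash)→4040, (D,nl)→5020, (C,nl)→5250; best=700 via (C,hash)
  {ADE}: card=3200; try (A,hash)→3540, (E,hash)→3740, (A,nl_idx)→10420, (A,merge)→11060, (E,merge)→13260, (A,nl)→65620 …(+1); best=3540 via (A,hash)
  {BDE}: card=256; try (E,hash)→2820, (E,merge)→2900, (B,hash)→3540, (B,nl_idx)→7476, (E,nl)→8020, (B,merge)→11060 …(+1); best=2820 via (E,hash)
  {CDE}: card=1600; try (E,hash)→2320, (C,hash)→2620, (E,merge)→6340, (C,merge)→10540, (C,nl)→17620, (E,nl)→40700; best=2320 via (E,hash)
  {ABD}: card=320; try (A,nl_idx)→2500, (A,hash)→2820, (A,merge)→2900, (B,hash)→3740, (A,nl)→8020, (B,nl_idx)→8940 …(+2); best=2500 via (A,nl_idx)
  {ACD}: card=2000; try (A,hash)→2320, (C,hash)→2820, (A,nl_idx)→6200, (A,merge)→6340, (C,merge)→12740, (C,nl)→21620 …(+1); best=2320 via (A,hash)
  {BCD}: card=160; try (C,hash)→1900, (B,hash)→2320, (C,merge)→2380, (C,nl)→3220, (B,nl_idx)→4360, (B,merge)→6340 …(+1); best=1900 via (C,hash)
  {ABDE}: card=1024; try (E,hash)→3940, (A,hash)→4196, (A,nl_idx)→5636, (A,merge)→5764, (E,merge)→6340, (B,hash)→7860 …(+5); best=3940 via (E,hash)
  {ACDE}: card=6400; try (A,hash)→5040, (E,hash)→5440, (C,hash)→6940, (A,nl_idx)→19920, (A,merge)→22160, (E,merge)→26960 …(+4); best=5040 via (A,hash)
  {BCDE}: card=512; try (E,hash)→3180, (C,hash)→3276, (E,merge)→3980, (B,hash)→5040, (C,merge)→5244, (C,nl)→7940 …(+4); best=3180 via (E,hash)
  {ABCD}: card=640; try (C,hash)→3020, (A,hash)→3180, (A,nl_idx)→3660, (A,merge)→3980, (B,hash)→5440, (C,merge)→5820 …(+5); best=3020 via (C,hash)
  {ABCDE}: card=2048; try (E,hash)→4780, (A,hash)→4812, (C,hash)→5164, (A,nl_idx)→8812, (A,merge)→8940, (E,merge)→10700 …(+8); best=4780 via (E,hash)

cost=4780; order=D,B,A,C,E; methods=hash,nl_idx,hash,hash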